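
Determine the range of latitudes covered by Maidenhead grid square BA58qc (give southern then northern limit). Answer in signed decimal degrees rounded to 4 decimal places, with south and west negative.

-81.9167, -81.8750

Field B=1, A=0: +1·20° lon, +0·10° lat → SW at lon -160°, lat -90°.
Square 5, 8: +5·2° lon, +8·1° lat → SW at lon -150°, lat -82°.
Subsquare q=16, c=2: +16·0.0833333° lon, +2·0.0416667° lat → SW at lon -148.667°, lat -81.9167°.
Cell spans 0.0833333° lon × 0.0416667° lat.
south -81.9167, north -81.8750.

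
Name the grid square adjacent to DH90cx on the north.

Latitude subsquare x = 23; +1 → 24, wraps to 0 = a, carry into square.
Latitude square 0; +1 → 1.
The longitude characters are unchanged.

DH91ca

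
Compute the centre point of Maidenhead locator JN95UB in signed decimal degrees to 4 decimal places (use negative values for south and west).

45.0625, 19.7083

Field J=9, N=13: +9·20° lon, +13·10° lat → SW at lon 0°, lat 40°.
Square 9, 5: +9·2° lon, +5·1° lat → SW at lon 18°, lat 45°.
Subsquare u=20, b=1: +20·0.0833333° lon, +1·0.0416667° lat → SW at lon 19.6667°, lat 45.0417°.
Cell spans 0.0833333° lon × 0.0416667° lat. Centre is SW corner plus half of each.
latitude 45.0625, longitude 19.7083.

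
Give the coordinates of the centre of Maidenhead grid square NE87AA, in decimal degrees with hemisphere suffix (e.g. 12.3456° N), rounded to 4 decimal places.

42.9792° S, 96.0417° E

Field N=13, E=4: +13·20° lon, +4·10° lat → SW at lon 80°, lat -50°.
Square 8, 7: +8·2° lon, +7·1° lat → SW at lon 96°, lat -43°.
Subsquare a=0, a=0: +0·0.0833333° lon, +0·0.0416667° lat → SW at lon 96°, lat -43°.
Cell spans 0.0833333° lon × 0.0416667° lat. Centre is SW corner plus half of each.
latitude 42.9792° S, longitude 96.0417° E.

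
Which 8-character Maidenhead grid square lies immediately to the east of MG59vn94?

Longitude extended square 9; +1 → 10, wraps to 0, carry into subsquare.
Longitude subsquare v = 21; +1 → 22 = w.
The latitude characters are unchanged.

MG59wn04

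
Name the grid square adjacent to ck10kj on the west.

CK10jj

Longitude subsquare k = 10; −1 → 9 = j.
The latitude characters are unchanged.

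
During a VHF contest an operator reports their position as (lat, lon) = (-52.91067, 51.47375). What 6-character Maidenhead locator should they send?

LD57rc

Offset from 180°W / 90°S: lon 231.4737°, lat 37.0893°.
Field: 231.4737/20 → 11 → L, 37.0893/10 → 3 → D; chars LD.
Square: 11.4737/2 → 5, 7.0893/1 → 7; chars 57.
Subsquare: 1.4737/0.0833333 → 17 → r, 0.0893/0.0416667 → 2 → c; chars rc.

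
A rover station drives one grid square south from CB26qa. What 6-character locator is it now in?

CB25qx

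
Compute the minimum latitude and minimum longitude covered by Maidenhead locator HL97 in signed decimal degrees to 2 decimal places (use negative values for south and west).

Field H=7, L=11: +7·20° lon, +11·10° lat → SW at lon -40°, lat 20°.
Square 9, 7: +9·2° lon, +7·1° lat → SW at lon -22°, lat 27°.
latitude 27.00, longitude -22.00.

27.00, -22.00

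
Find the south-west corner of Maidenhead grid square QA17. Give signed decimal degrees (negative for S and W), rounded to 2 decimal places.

-83.00, 142.00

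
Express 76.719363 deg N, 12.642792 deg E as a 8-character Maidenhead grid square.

Add 180° to longitude and 90° to latitude: 192.64279, 166.71936.
Field (20°×10°, letters A–R): lon ⌊192.64279/20⌋ = 9 → J; lat ⌊166.71936/10⌋ = 16 → Q.
Square (2°×1°, digits 0–9): lon ⌊12.64279/2⌋ = 6; lat ⌊6.71936/1⌋ = 6.
Subsquare (5′×2.5′, letters a–x): lon ⌊0.64279/0.0833333⌋ = 7 → h; lat ⌊0.71936/0.0416667⌋ = 17 → r.
Extended square (30″×15″, digits 0–9): lon ⌊0.05946/0.00833333⌋ = 7; lat ⌊0.01103/0.00416667⌋ = 2.

JQ66hr72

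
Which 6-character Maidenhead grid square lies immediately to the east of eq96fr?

EQ96gr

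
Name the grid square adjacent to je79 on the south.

JE78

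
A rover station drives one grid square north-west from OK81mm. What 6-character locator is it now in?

OK81ln

Longitude subsquare m = 12; −1 → 11 = l.
Latitude subsquare m = 12; +1 → 13 = n.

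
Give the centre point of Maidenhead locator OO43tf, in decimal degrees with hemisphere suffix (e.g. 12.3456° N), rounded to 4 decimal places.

Field O=14, O=14: +14·20° lon, +14·10° lat → SW at lon 100°, lat 50°.
Square 4, 3: +4·2° lon, +3·1° lat → SW at lon 108°, lat 53°.
Subsquare t=19, f=5: +19·0.0833333° lon, +5·0.0416667° lat → SW at lon 109.583°, lat 53.2083°.
Cell spans 0.0833333° lon × 0.0416667° lat. Centre is SW corner plus half of each.
latitude 53.2292° N, longitude 109.6250° E.

53.2292° N, 109.6250° E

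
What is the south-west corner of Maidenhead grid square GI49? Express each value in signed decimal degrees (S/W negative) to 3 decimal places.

Field G=6, I=8: +6·20° lon, +8·10° lat → SW at lon -60°, lat -10°.
Square 4, 9: +4·2° lon, +9·1° lat → SW at lon -52°, lat -1°.
latitude -1.000, longitude -52.000.

-1.000, -52.000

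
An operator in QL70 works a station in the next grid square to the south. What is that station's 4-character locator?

QK79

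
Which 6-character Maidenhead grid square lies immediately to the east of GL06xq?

Longitude subsquare x = 23; +1 → 24, wraps to 0 = a, carry into square.
Longitude square 0; +1 → 1.
The latitude characters are unchanged.

GL16aq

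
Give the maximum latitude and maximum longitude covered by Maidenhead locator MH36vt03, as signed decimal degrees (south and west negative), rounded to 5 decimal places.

-13.19167, 67.75833

Field M=12, H=7: +12·20° lon, +7·10° lat → SW at lon 60°, lat -20°.
Square 3, 6: +3·2° lon, +6·1° lat → SW at lon 66°, lat -14°.
Subsquare v=21, t=19: +21·0.0833333° lon, +19·0.0416667° lat → SW at lon 67.75°, lat -13.2083°.
Extended square 0, 3: +0·0.00833333° lon, +3·0.00416667° lat → SW at lon 67.75°, lat -13.1958°.
Cell spans 0.00833333° lon × 0.00416667° lat. NE corner is SW corner plus one full cell.
latitude -13.19167, longitude 67.75833.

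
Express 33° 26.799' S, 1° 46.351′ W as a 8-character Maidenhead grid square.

IF96cn72

Offset from 180°W / 90°S: lon 178.22748°, lat 56.55335°.
Field: lon ⌊178.22748/20⌋ = 8 → I; lat ⌊56.55335/10⌋ = 5 → F.
Square: lon ⌊18.22748/2⌋ = 9; lat ⌊6.55335/1⌋ = 6.
Subsquare: lon ⌊0.22748/0.0833333⌋ = 2 → c; lat ⌊0.55335/0.0416667⌋ = 13 → n.
Extended square: lon ⌊0.06082/0.00833333⌋ = 7; lat ⌊0.01168/0.00416667⌋ = 2.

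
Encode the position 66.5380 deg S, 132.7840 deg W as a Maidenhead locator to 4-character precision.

CC33

Offset from 180°W / 90°S: lon 47.22°, lat 23.46°.
Field: 47.22/20 → 2 → C, 23.46/10 → 2 → C; chars CC.
Square: 7.22/2 → 3, 3.46/1 → 3; chars 33.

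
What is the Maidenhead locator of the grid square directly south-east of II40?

IH59

Longitude square 4; +1 → 5.
Latitude square 0; −1 → -1, wraps to 9, carry into field.
Latitude field I = 8; −1 → 7 = H.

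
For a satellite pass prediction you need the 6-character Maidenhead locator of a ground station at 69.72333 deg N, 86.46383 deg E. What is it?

NP39fr

Shift to the Maidenhead origin (180°W, 90°S): lon 266.4638, lat 159.7233.
Field: lon ⌊266.4638/20⌋ = 13 → N; lat ⌊159.7233/10⌋ = 15 → P.
Square: lon ⌊6.4638/2⌋ = 3; lat ⌊9.7233/1⌋ = 9.
Subsquare: lon ⌊0.4638/0.0833333⌋ = 5 → f; lat ⌊0.7233/0.0416667⌋ = 17 → r.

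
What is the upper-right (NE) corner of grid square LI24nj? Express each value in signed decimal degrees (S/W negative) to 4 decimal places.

Field L=11, I=8: +11·20° lon, +8·10° lat → SW at lon 40°, lat -10°.
Square 2, 4: +2·2° lon, +4·1° lat → SW at lon 44°, lat -6°.
Subsquare n=13, j=9: +13·0.0833333° lon, +9·0.0416667° lat → SW at lon 45.0833°, lat -5.625°.
Cell spans 0.0833333° lon × 0.0416667° lat. NE corner is SW corner plus one full cell.
latitude -5.5833, longitude 45.1667.

-5.5833, 45.1667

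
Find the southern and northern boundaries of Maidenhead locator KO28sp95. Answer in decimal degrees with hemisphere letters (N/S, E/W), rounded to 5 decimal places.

58.64583° N, 58.65000° N

Field K=10, O=14: +10·20° lon, +14·10° lat → SW at lon 20°, lat 50°.
Square 2, 8: +2·2° lon, +8·1° lat → SW at lon 24°, lat 58°.
Subsquare s=18, p=15: +18·0.0833333° lon, +15·0.0416667° lat → SW at lon 25.5°, lat 58.625°.
Extended square 9, 5: +9·0.00833333° lon, +5·0.00416667° lat → SW at lon 25.575°, lat 58.6458°.
Cell spans 0.00833333° lon × 0.00416667° lat.
south 58.64583° N, north 58.65000° N.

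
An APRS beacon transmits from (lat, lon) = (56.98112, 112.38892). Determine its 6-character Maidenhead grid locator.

OO66ex

Shift to the Maidenhead origin (180°W, 90°S): lon 292.3889, lat 146.9811.
Field: 292.3889/20 → 14 → O, 146.9811/10 → 14 → O; chars OO.
Square: 12.3889/2 → 6, 6.9811/1 → 6; chars 66.
Subsquare: 0.3889/0.0833333 → 4 → e, 0.9811/0.0416667 → 23 → x; chars ex.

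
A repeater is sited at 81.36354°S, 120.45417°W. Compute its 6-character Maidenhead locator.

Shift to the Maidenhead origin (180°W, 90°S): lon 59.5458, lat 8.6365.
Field: lon ⌊59.5458/20⌋ = 2 → C; lat ⌊8.6365/10⌋ = 0 → A.
Square: lon ⌊19.5458/2⌋ = 9; lat ⌊8.6365/1⌋ = 8.
Subsquare: lon ⌊1.5458/0.0833333⌋ = 18 → s; lat ⌊0.6365/0.0416667⌋ = 15 → p.

CA98sp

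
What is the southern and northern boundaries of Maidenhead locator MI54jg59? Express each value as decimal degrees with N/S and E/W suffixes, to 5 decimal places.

Field M=12, I=8: +12·20° lon, +8·10° lat → SW at lon 60°, lat -10°.
Square 5, 4: +5·2° lon, +4·1° lat → SW at lon 70°, lat -6°.
Subsquare j=9, g=6: +9·0.0833333° lon, +6·0.0416667° lat → SW at lon 70.75°, lat -5.75°.
Extended square 5, 9: +5·0.00833333° lon, +9·0.00416667° lat → SW at lon 70.7917°, lat -5.7125°.
Cell spans 0.00833333° lon × 0.00416667° lat.
south 5.71250° S, north 5.70833° S.

5.71250° S, 5.70833° S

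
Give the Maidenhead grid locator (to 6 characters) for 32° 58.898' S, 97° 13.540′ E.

NF87oa

Offset from 180°W / 90°S: lon 277.2257°, lat 57.0184°.
Field: lon ⌊277.2257/20⌋ = 13 → N; lat ⌊57.0184/10⌋ = 5 → F.
Square: lon ⌊17.2257/2⌋ = 8; lat ⌊7.0184/1⌋ = 7.
Subsquare: lon ⌊1.2257/0.0833333⌋ = 14 → o; lat ⌊0.0184/0.0416667⌋ = 0 → a.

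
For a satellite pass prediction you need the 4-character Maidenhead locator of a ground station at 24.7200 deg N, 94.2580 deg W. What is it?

EL24

Add 180° to longitude and 90° to latitude: 85.74, 114.72.
Field (20°×10°, letters A–R): lon ⌊85.74/20⌋ = 4 → E; lat ⌊114.72/10⌋ = 11 → L.
Square (2°×1°, digits 0–9): lon ⌊5.74/2⌋ = 2; lat ⌊4.72/1⌋ = 4.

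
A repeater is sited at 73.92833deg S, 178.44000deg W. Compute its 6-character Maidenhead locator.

AB06sb

Offset from 180°W / 90°S: lon 1.5600°, lat 16.0717°.
Field: 1.5600/20 → 0 → A, 16.0717/10 → 1 → B; chars AB.
Square: 1.5600/2 → 0, 6.0717/1 → 6; chars 06.
Subsquare: 1.5600/0.0833333 → 18 → s, 0.0717/0.0416667 → 1 → b; chars sb.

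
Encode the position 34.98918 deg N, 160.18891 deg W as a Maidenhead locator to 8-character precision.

AM94vx77

Add 180° to longitude and 90° to latitude: 19.81109, 124.98918.
Field (20°×10°, letters A–R): 19.81109/20 → 0 → A, 124.98918/10 → 12 → M; chars AM.
Square (2°×1°, digits 0–9): 19.81109/2 → 9, 4.98918/1 → 4; chars 94.
Subsquare (5′×2.5′, letters a–x): 1.81109/0.0833333 → 21 → v, 0.98918/0.0416667 → 23 → x; chars vx.
Extended square (30″×15″, digits 0–9): 0.06109/0.00833333 → 7, 0.03085/0.00416667 → 7; chars 77.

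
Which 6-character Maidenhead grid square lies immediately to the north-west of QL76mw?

Longitude subsquare m = 12; −1 → 11 = l.
Latitude subsquare w = 22; +1 → 23 = x.

QL76lx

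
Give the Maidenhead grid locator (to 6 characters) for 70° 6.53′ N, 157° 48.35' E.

QQ80vc

Shift to the Maidenhead origin (180°W, 90°S): lon 337.8058, lat 160.1088.
Field: 337.8058/20 → 16 → Q, 160.1088/10 → 16 → Q; chars QQ.
Square: 17.8058/2 → 8, 0.1088/1 → 0; chars 80.
Subsquare: 1.8058/0.0833333 → 21 → v, 0.1088/0.0416667 → 2 → c; chars vc.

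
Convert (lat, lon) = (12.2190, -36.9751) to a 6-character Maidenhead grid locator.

Shift to the Maidenhead origin (180°W, 90°S): lon 143.0249, lat 102.2190.
Field (20°×10°, letters A–R): lon ⌊143.0249/20⌋ = 7 → H; lat ⌊102.2190/10⌋ = 10 → K.
Square (2°×1°, digits 0–9): lon ⌊3.0249/2⌋ = 1; lat ⌊2.2190/1⌋ = 2.
Subsquare (5′×2.5′, letters a–x): lon ⌊1.0249/0.0833333⌋ = 12 → m; lat ⌊0.2190/0.0416667⌋ = 5 → f.

HK12mf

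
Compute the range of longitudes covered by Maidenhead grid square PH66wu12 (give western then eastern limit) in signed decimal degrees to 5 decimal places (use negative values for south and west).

Field P=15, H=7: +15·20° lon, +7·10° lat → SW at lon 120°, lat -20°.
Square 6, 6: +6·2° lon, +6·1° lat → SW at lon 132°, lat -14°.
Subsquare w=22, u=20: +22·0.0833333° lon, +20·0.0416667° lat → SW at lon 133.833°, lat -13.1667°.
Extended square 1, 2: +1·0.00833333° lon, +2·0.00416667° lat → SW at lon 133.842°, lat -13.1583°.
Cell spans 0.00833333° lon × 0.00416667° lat.
west 133.84167, east 133.85000.

133.84167, 133.85000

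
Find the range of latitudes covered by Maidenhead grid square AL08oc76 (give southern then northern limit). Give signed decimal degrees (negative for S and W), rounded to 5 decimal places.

Field A=0, L=11: +0·20° lon, +11·10° lat → SW at lon -180°, lat 20°.
Square 0, 8: +0·2° lon, +8·1° lat → SW at lon -180°, lat 28°.
Subsquare o=14, c=2: +14·0.0833333° lon, +2·0.0416667° lat → SW at lon -178.833°, lat 28.0833°.
Extended square 7, 6: +7·0.00833333° lon, +6·0.00416667° lat → SW at lon -178.775°, lat 28.1083°.
Cell spans 0.00833333° lon × 0.00416667° lat.
south 28.10833, north 28.11250.

28.10833, 28.11250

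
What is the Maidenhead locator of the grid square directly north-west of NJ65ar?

Longitude subsquare a = 0; −1 → -1, wraps to 23 = x, carry into square.
Longitude square 6; −1 → 5.
Latitude subsquare r = 17; +1 → 18 = s.

NJ55xs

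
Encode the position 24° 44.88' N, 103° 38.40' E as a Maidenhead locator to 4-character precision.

OL14

Offset from 180°W / 90°S: lon 283.64°, lat 114.75°.
Field: 283.64/20 → 14 → O, 114.75/10 → 11 → L; chars OL.
Square: 3.64/2 → 1, 4.75/1 → 4; chars 14.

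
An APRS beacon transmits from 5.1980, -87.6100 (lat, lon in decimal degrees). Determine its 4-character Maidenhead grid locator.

EJ65

Add 180° to longitude and 90° to latitude: 92.39, 95.20.
Field: 92.39/20 → 4 → E, 95.20/10 → 9 → J; chars EJ.
Square: 12.39/2 → 6, 5.20/1 → 5; chars 65.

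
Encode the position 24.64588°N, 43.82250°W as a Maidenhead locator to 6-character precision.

Offset from 180°W / 90°S: lon 136.1775°, lat 114.6459°.
Field: 136.1775/20 → 6 → G, 114.6459/10 → 11 → L; chars GL.
Square: 16.1775/2 → 8, 4.6459/1 → 4; chars 84.
Subsquare: 0.1775/0.0833333 → 2 → c, 0.6459/0.0416667 → 15 → p; chars cp.

GL84cp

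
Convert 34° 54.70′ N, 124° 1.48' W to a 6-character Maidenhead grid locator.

Add 180° to longitude and 90° to latitude: 55.9753, 124.9117.
Field (20°×10°, letters A–R): 55.9753/20 → 2 → C, 124.9117/10 → 12 → M; chars CM.
Square (2°×1°, digits 0–9): 15.9753/2 → 7, 4.9117/1 → 4; chars 74.
Subsquare (5′×2.5′, letters a–x): 1.9753/0.0833333 → 23 → x, 0.9117/0.0416667 → 21 → v; chars xv.

CM74xv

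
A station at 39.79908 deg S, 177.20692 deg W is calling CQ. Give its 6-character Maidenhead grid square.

AF10je

Offset from 180°W / 90°S: lon 2.7931°, lat 50.2009°.
Field (20°×10°, letters A–R): lon ⌊2.7931/20⌋ = 0 → A; lat ⌊50.2009/10⌋ = 5 → F.
Square (2°×1°, digits 0–9): lon ⌊2.7931/2⌋ = 1; lat ⌊0.2009/1⌋ = 0.
Subsquare (5′×2.5′, letters a–x): lon ⌊0.7931/0.0833333⌋ = 9 → j; lat ⌊0.2009/0.0416667⌋ = 4 → e.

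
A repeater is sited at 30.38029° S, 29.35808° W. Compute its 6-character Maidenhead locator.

HF59ho

Offset from 180°W / 90°S: lon 150.6419°, lat 59.6197°.
Field: lon ⌊150.6419/20⌋ = 7 → H; lat ⌊59.6197/10⌋ = 5 → F.
Square: lon ⌊10.6419/2⌋ = 5; lat ⌊9.6197/1⌋ = 9.
Subsquare: lon ⌊0.6419/0.0833333⌋ = 7 → h; lat ⌊0.6197/0.0416667⌋ = 14 → o.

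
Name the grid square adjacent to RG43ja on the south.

RG42jx

Latitude subsquare a = 0; −1 → -1, wraps to 23 = x, carry into square.
Latitude square 3; −1 → 2.
The longitude characters are unchanged.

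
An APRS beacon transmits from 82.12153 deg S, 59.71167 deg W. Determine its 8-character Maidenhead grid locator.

GA07dv40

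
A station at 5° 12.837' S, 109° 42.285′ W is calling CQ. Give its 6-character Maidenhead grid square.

Offset from 180°W / 90°S: lon 70.2952°, lat 84.7861°.
Field: lon ⌊70.2952/20⌋ = 3 → D; lat ⌊84.7861/10⌋ = 8 → I.
Square: lon ⌊10.2952/2⌋ = 5; lat ⌊4.7861/1⌋ = 4.
Subsquare: lon ⌊0.2952/0.0833333⌋ = 3 → d; lat ⌊0.7861/0.0416667⌋ = 18 → s.

DI54ds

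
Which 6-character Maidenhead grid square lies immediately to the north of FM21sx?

FM22sa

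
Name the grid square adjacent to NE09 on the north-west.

Longitude square 0; −1 → -1, wraps to 9, carry into field.
Longitude field N = 13; −1 → 12 = M.
Latitude square 9; +1 → 10, wraps to 0, carry into field.
Latitude field E = 4; +1 → 5 = F.

MF90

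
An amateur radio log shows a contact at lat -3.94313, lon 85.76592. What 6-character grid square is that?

Offset from 180°W / 90°S: lon 265.7659°, lat 86.0569°.
Field: lon ⌊265.7659/20⌋ = 13 → N; lat ⌊86.0569/10⌋ = 8 → I.
Square: lon ⌊5.7659/2⌋ = 2; lat ⌊6.0569/1⌋ = 6.
Subsquare: lon ⌊1.7659/0.0833333⌋ = 21 → v; lat ⌊0.0569/0.0416667⌋ = 1 → b.

NI26vb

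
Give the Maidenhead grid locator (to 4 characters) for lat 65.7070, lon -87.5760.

EP65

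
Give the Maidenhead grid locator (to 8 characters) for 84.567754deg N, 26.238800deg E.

KR34cn86

Shift to the Maidenhead origin (180°W, 90°S): lon 206.23880, lat 174.56775.
Field: 206.23880/20 → 10 → K, 174.56775/10 → 17 → R; chars KR.
Square: 6.23880/2 → 3, 4.56775/1 → 4; chars 34.
Subsquare: 0.23880/0.0833333 → 2 → c, 0.56775/0.0416667 → 13 → n; chars cn.
Extended square: 0.07213/0.00833333 → 8, 0.02609/0.00416667 → 6; chars 86.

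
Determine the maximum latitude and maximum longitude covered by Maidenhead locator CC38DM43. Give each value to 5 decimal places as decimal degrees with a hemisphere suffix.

61.48333° S, 133.70833° W

Field C=2, C=2: +2·20° lon, +2·10° lat → SW at lon -140°, lat -70°.
Square 3, 8: +3·2° lon, +8·1° lat → SW at lon -134°, lat -62°.
Subsquare d=3, m=12: +3·0.0833333° lon, +12·0.0416667° lat → SW at lon -133.75°, lat -61.5°.
Extended square 4, 3: +4·0.00833333° lon, +3·0.00416667° lat → SW at lon -133.717°, lat -61.4875°.
Cell spans 0.00833333° lon × 0.00416667° lat. NE corner is SW corner plus one full cell.
latitude 61.48333° S, longitude 133.70833° W.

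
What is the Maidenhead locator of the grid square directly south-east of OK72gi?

Longitude subsquare g = 6; +1 → 7 = h.
Latitude subsquare i = 8; −1 → 7 = h.

OK72hh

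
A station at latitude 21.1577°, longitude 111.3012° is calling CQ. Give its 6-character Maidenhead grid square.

OL51pd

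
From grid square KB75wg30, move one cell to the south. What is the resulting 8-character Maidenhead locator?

Latitude extended square 0; −1 → -1, wraps to 9, carry into subsquare.
Latitude subsquare g = 6; −1 → 5 = f.
The longitude characters are unchanged.

KB75wf39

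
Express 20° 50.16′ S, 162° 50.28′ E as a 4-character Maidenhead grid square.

Shift to the Maidenhead origin (180°W, 90°S): lon 342.84, lat 69.16.
Field: 342.84/20 → 17 → R, 69.16/10 → 6 → G; chars RG.
Square: 2.84/2 → 1, 9.16/1 → 9; chars 19.

RG19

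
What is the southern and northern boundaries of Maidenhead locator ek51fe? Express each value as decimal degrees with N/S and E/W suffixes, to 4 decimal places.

Field E=4, K=10: +4·20° lon, +10·10° lat → SW at lon -100°, lat 10°.
Square 5, 1: +5·2° lon, +1·1° lat → SW at lon -90°, lat 11°.
Subsquare f=5, e=4: +5·0.0833333° lon, +4·0.0416667° lat → SW at lon -89.5833°, lat 11.1667°.
Cell spans 0.0833333° lon × 0.0416667° lat.
south 11.1667° N, north 11.2083° N.

11.1667° N, 11.2083° N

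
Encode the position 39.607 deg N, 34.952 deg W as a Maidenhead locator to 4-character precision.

Shift to the Maidenhead origin (180°W, 90°S): lon 145.05, lat 129.61.
Field: lon ⌊145.05/20⌋ = 7 → H; lat ⌊129.61/10⌋ = 12 → M.
Square: lon ⌊5.05/2⌋ = 2; lat ⌊9.61/1⌋ = 9.

HM29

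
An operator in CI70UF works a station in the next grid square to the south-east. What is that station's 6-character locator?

CI70ve

Longitude subsquare u = 20; +1 → 21 = v.
Latitude subsquare f = 5; −1 → 4 = e.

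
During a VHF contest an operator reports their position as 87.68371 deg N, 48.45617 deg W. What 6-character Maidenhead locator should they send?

Shift to the Maidenhead origin (180°W, 90°S): lon 131.5438, lat 177.6837.
Field: 131.5438/20 → 6 → G, 177.6837/10 → 17 → R; chars GR.
Square: 11.5438/2 → 5, 7.6837/1 → 7; chars 57.
Subsquare: 1.5438/0.0833333 → 18 → s, 0.6837/0.0416667 → 16 → q; chars sq.

GR57sq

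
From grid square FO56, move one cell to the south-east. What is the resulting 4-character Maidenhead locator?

FO65

Longitude square 5; +1 → 6.
Latitude square 6; −1 → 5.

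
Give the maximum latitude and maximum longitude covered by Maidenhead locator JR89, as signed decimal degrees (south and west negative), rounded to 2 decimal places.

Field J=9, R=17: +9·20° lon, +17·10° lat → SW at lon 0°, lat 80°.
Square 8, 9: +8·2° lon, +9·1° lat → SW at lon 16°, lat 89°.
Cell spans 2° lon × 1° lat. NE corner is SW corner plus one full cell.
latitude 90.00, longitude 18.00.

90.00, 18.00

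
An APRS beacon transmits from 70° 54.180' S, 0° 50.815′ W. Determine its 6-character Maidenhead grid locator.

Shift to the Maidenhead origin (180°W, 90°S): lon 179.1531, lat 19.0970.
Field: 179.1531/20 → 8 → I, 19.0970/10 → 1 → B; chars IB.
Square: 19.1531/2 → 9, 9.0970/1 → 9; chars 99.
Subsquare: 1.1531/0.0833333 → 13 → n, 0.0970/0.0416667 → 2 → c; chars nc.

IB99nc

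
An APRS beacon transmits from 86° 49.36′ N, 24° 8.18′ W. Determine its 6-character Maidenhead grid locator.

HR76wt

Offset from 180°W / 90°S: lon 155.8637°, lat 176.8227°.
Field: 155.8637/20 → 7 → H, 176.8227/10 → 17 → R; chars HR.
Square: 15.8637/2 → 7, 6.8227/1 → 6; chars 76.
Subsquare: 1.8637/0.0833333 → 22 → w, 0.8227/0.0416667 → 19 → t; chars wt.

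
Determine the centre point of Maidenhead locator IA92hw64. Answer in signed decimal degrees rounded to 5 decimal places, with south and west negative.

Field I=8, A=0: +8·20° lon, +0·10° lat → SW at lon -20°, lat -90°.
Square 9, 2: +9·2° lon, +2·1° lat → SW at lon -2°, lat -88°.
Subsquare h=7, w=22: +7·0.0833333° lon, +22·0.0416667° lat → SW at lon -1.41667°, lat -87.0833°.
Extended square 6, 4: +6·0.00833333° lon, +4·0.00416667° lat → SW at lon -1.36667°, lat -87.0667°.
Cell spans 0.00833333° lon × 0.00416667° lat. Centre is SW corner plus half of each.
latitude -87.06458, longitude -1.36250.

-87.06458, -1.36250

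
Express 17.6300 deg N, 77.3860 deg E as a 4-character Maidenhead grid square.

MK87

Shift to the Maidenhead origin (180°W, 90°S): lon 257.39, lat 107.63.
Field: 257.39/20 → 12 → M, 107.63/10 → 10 → K; chars MK.
Square: 17.39/2 → 8, 7.63/1 → 7; chars 87.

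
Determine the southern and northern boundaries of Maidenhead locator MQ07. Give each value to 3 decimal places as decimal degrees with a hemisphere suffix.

77.000° N, 78.000° N

Field M=12, Q=16: +12·20° lon, +16·10° lat → SW at lon 60°, lat 70°.
Square 0, 7: +0·2° lon, +7·1° lat → SW at lon 60°, lat 77°.
Cell spans 2° lon × 1° lat.
south 77.000° N, north 78.000° N.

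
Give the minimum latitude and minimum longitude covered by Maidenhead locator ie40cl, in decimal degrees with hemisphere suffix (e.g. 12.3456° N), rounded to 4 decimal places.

Field I=8, E=4: +8·20° lon, +4·10° lat → SW at lon -20°, lat -50°.
Square 4, 0: +4·2° lon, +0·1° lat → SW at lon -12°, lat -50°.
Subsquare c=2, l=11: +2·0.0833333° lon, +11·0.0416667° lat → SW at lon -11.8333°, lat -49.5417°.
latitude 49.5417° S, longitude 11.8333° W.

49.5417° S, 11.8333° W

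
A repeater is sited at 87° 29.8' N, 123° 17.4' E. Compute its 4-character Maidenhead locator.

Shift to the Maidenhead origin (180°W, 90°S): lon 303.29, lat 177.50.
Field (20°×10°, letters A–R): 303.29/20 → 15 → P, 177.50/10 → 17 → R; chars PR.
Square (2°×1°, digits 0–9): 3.29/2 → 1, 7.50/1 → 7; chars 17.

PR17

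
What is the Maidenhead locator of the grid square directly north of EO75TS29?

EO75tt20

Latitude extended square 9; +1 → 10, wraps to 0, carry into subsquare.
Latitude subsquare s = 18; +1 → 19 = t.
The longitude characters are unchanged.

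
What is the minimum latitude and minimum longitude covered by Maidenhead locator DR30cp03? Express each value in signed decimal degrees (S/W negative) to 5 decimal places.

Field D=3, R=17: +3·20° lon, +17·10° lat → SW at lon -120°, lat 80°.
Square 3, 0: +3·2° lon, +0·1° lat → SW at lon -114°, lat 80°.
Subsquare c=2, p=15: +2·0.0833333° lon, +15·0.0416667° lat → SW at lon -113.833°, lat 80.625°.
Extended square 0, 3: +0·0.00833333° lon, +3·0.00416667° lat → SW at lon -113.833°, lat 80.6375°.
latitude 80.63750, longitude -113.83333.

80.63750, -113.83333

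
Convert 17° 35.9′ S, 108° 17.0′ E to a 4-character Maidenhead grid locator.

OH42

Offset from 180°W / 90°S: lon 288.28°, lat 72.40°.
Field (20°×10°, letters A–R): lon ⌊288.28/20⌋ = 14 → O; lat ⌊72.40/10⌋ = 7 → H.
Square (2°×1°, digits 0–9): lon ⌊8.28/2⌋ = 4; lat ⌊2.40/1⌋ = 2.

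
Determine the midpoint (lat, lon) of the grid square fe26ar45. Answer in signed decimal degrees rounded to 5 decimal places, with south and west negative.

-43.26875, -75.96250

Field F=5, E=4: +5·20° lon, +4·10° lat → SW at lon -80°, lat -50°.
Square 2, 6: +2·2° lon, +6·1° lat → SW at lon -76°, lat -44°.
Subsquare a=0, r=17: +0·0.0833333° lon, +17·0.0416667° lat → SW at lon -76°, lat -43.2917°.
Extended square 4, 5: +4·0.00833333° lon, +5·0.00416667° lat → SW at lon -75.9667°, lat -43.2708°.
Cell spans 0.00833333° lon × 0.00416667° lat. Centre is SW corner plus half of each.
latitude -43.26875, longitude -75.96250.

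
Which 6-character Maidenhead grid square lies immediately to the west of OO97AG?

Longitude subsquare a = 0; −1 → -1, wraps to 23 = x, carry into square.
Longitude square 9; −1 → 8.
The latitude characters are unchanged.

OO87xg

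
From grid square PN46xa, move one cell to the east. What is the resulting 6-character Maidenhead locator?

PN56aa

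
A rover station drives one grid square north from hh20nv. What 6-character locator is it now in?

HH20nw

Latitude subsquare v = 21; +1 → 22 = w.
The longitude characters are unchanged.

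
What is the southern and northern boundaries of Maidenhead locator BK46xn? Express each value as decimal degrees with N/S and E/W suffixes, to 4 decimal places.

Field B=1, K=10: +1·20° lon, +10·10° lat → SW at lon -160°, lat 10°.
Square 4, 6: +4·2° lon, +6·1° lat → SW at lon -152°, lat 16°.
Subsquare x=23, n=13: +23·0.0833333° lon, +13·0.0416667° lat → SW at lon -150.083°, lat 16.5417°.
Cell spans 0.0833333° lon × 0.0416667° lat.
south 16.5417° N, north 16.5833° N.

16.5417° N, 16.5833° N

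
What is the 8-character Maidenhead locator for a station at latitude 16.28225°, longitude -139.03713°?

Shift to the Maidenhead origin (180°W, 90°S): lon 40.96287, lat 106.28225.
Field: lon ⌊40.96287/20⌋ = 2 → C; lat ⌊106.28225/10⌋ = 10 → K.
Square: lon ⌊0.96287/2⌋ = 0; lat ⌊6.28225/1⌋ = 6.
Subsquare: lon ⌊0.96287/0.0833333⌋ = 11 → l; lat ⌊0.28225/0.0416667⌋ = 6 → g.
Extended square: lon ⌊0.04620/0.00833333⌋ = 5; lat ⌊0.03225/0.00416667⌋ = 7.

CK06lg57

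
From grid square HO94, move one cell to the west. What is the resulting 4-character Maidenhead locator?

Longitude square 9; −1 → 8.
The latitude characters are unchanged.

HO84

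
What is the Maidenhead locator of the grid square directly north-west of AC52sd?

AC52re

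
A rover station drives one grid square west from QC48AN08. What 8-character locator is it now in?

QC38xn98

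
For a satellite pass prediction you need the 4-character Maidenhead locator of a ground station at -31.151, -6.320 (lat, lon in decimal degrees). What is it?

IF68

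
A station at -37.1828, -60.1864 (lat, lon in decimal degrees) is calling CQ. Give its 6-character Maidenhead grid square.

FF92vt

Shift to the Maidenhead origin (180°W, 90°S): lon 119.8136, lat 52.8172.
Field: 119.8136/20 → 5 → F, 52.8172/10 → 5 → F; chars FF.
Square: 19.8136/2 → 9, 2.8172/1 → 2; chars 92.
Subsquare: 1.8136/0.0833333 → 21 → v, 0.8172/0.0416667 → 19 → t; chars vt.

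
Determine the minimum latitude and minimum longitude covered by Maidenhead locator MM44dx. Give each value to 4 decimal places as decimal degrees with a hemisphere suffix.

34.9583° N, 68.2500° E

Field M=12, M=12: +12·20° lon, +12·10° lat → SW at lon 60°, lat 30°.
Square 4, 4: +4·2° lon, +4·1° lat → SW at lon 68°, lat 34°.
Subsquare d=3, x=23: +3·0.0833333° lon, +23·0.0416667° lat → SW at lon 68.25°, lat 34.9583°.
latitude 34.9583° N, longitude 68.2500° E.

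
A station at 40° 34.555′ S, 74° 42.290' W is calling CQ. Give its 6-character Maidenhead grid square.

FE29pk

Shift to the Maidenhead origin (180°W, 90°S): lon 105.2952, lat 49.4241.
Field (20°×10°, letters A–R): lon ⌊105.2952/20⌋ = 5 → F; lat ⌊49.4241/10⌋ = 4 → E.
Square (2°×1°, digits 0–9): lon ⌊5.2952/2⌋ = 2; lat ⌊9.4241/1⌋ = 9.
Subsquare (5′×2.5′, letters a–x): lon ⌊1.2952/0.0833333⌋ = 15 → p; lat ⌊0.4241/0.0416667⌋ = 10 → k.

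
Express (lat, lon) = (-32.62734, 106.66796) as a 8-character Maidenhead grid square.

OF37ii09

Shift to the Maidenhead origin (180°W, 90°S): lon 286.66796, lat 57.37266.
Field: 286.66796/20 → 14 → O, 57.37266/10 → 5 → F; chars OF.
Square: 6.66796/2 → 3, 7.37266/1 → 7; chars 37.
Subsquare: 0.66796/0.0833333 → 8 → i, 0.37266/0.0416667 → 8 → i; chars ii.
Extended square: 0.00129/0.00833333 → 0, 0.03933/0.00416667 → 9; chars 09.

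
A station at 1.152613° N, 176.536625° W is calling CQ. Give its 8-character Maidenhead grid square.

AJ11rd56

Add 180° to longitude and 90° to latitude: 3.46338, 91.15261.
Field: lon ⌊3.46338/20⌋ = 0 → A; lat ⌊91.15261/10⌋ = 9 → J.
Square: lon ⌊3.46338/2⌋ = 1; lat ⌊1.15261/1⌋ = 1.
Subsquare: lon ⌊1.46338/0.0833333⌋ = 17 → r; lat ⌊0.15261/0.0416667⌋ = 3 → d.
Extended square: lon ⌊0.04671/0.00833333⌋ = 5; lat ⌊0.02761/0.00416667⌋ = 6.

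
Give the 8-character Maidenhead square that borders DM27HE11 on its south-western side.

DM27he00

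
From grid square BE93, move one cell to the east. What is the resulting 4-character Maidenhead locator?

Longitude square 9; +1 → 10, wraps to 0, carry into field.
Longitude field B = 1; +1 → 2 = C.
The latitude characters are unchanged.

CE03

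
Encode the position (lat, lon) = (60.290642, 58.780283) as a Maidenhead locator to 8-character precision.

Offset from 180°W / 90°S: lon 238.78028°, lat 150.29064°.
Field (20°×10°, letters A–R): lon ⌊238.78028/20⌋ = 11 → L; lat ⌊150.29064/10⌋ = 15 → P.
Square (2°×1°, digits 0–9): lon ⌊18.78028/2⌋ = 9; lat ⌊0.29064/1⌋ = 0.
Subsquare (5′×2.5′, letters a–x): lon ⌊0.78028/0.0833333⌋ = 9 → j; lat ⌊0.29064/0.0416667⌋ = 6 → g.
Extended square (30″×15″, digits 0–9): lon ⌊0.03028/0.00833333⌋ = 3; lat ⌊0.04064/0.00416667⌋ = 9.

LP90jg39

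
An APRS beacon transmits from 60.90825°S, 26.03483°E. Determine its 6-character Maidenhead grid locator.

KC39ac

Offset from 180°W / 90°S: lon 206.0348°, lat 29.0917°.
Field (20°×10°, letters A–R): 206.0348/20 → 10 → K, 29.0917/10 → 2 → C; chars KC.
Square (2°×1°, digits 0–9): 6.0348/2 → 3, 9.0917/1 → 9; chars 39.
Subsquare (5′×2.5′, letters a–x): 0.0348/0.0833333 → 0 → a, 0.0917/0.0416667 → 2 → c; chars ac.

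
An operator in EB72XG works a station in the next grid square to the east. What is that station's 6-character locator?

Longitude subsquare x = 23; +1 → 24, wraps to 0 = a, carry into square.
Longitude square 7; +1 → 8.
The latitude characters are unchanged.

EB82ag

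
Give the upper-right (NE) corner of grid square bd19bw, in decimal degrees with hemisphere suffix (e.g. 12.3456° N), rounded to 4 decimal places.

50.0417° S, 157.8333° W

Field B=1, D=3: +1·20° lon, +3·10° lat → SW at lon -160°, lat -60°.
Square 1, 9: +1·2° lon, +9·1° lat → SW at lon -158°, lat -51°.
Subsquare b=1, w=22: +1·0.0833333° lon, +22·0.0416667° lat → SW at lon -157.917°, lat -50.0833°.
Cell spans 0.0833333° lon × 0.0416667° lat. NE corner is SW corner plus one full cell.
latitude 50.0417° S, longitude 157.8333° W.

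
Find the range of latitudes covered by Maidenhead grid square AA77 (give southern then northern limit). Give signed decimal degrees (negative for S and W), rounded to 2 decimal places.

Field A=0, A=0: +0·20° lon, +0·10° lat → SW at lon -180°, lat -90°.
Square 7, 7: +7·2° lon, +7·1° lat → SW at lon -166°, lat -83°.
Cell spans 2° lon × 1° lat.
south -83.00, north -82.00.

-83.00, -82.00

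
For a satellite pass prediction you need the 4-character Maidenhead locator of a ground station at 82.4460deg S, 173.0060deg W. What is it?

AA37

Offset from 180°W / 90°S: lon 6.99°, lat 7.55°.
Field (20°×10°, letters A–R): lon ⌊6.99/20⌋ = 0 → A; lat ⌊7.55/10⌋ = 0 → A.
Square (2°×1°, digits 0–9): lon ⌊6.99/2⌋ = 3; lat ⌊7.55/1⌋ = 7.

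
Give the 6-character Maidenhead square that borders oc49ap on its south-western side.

OC39xo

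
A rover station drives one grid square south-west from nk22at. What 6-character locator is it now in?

Longitude subsquare a = 0; −1 → -1, wraps to 23 = x, carry into square.
Longitude square 2; −1 → 1.
Latitude subsquare t = 19; −1 → 18 = s.

NK12xs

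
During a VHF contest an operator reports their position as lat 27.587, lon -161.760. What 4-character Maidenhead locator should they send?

Shift to the Maidenhead origin (180°W, 90°S): lon 18.24, lat 117.59.
Field (20°×10°, letters A–R): lon ⌊18.24/20⌋ = 0 → A; lat ⌊117.59/10⌋ = 11 → L.
Square (2°×1°, digits 0–9): lon ⌊18.24/2⌋ = 9; lat ⌊7.59/1⌋ = 7.

AL97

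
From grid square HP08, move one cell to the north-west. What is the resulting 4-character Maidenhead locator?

Longitude square 0; −1 → -1, wraps to 9, carry into field.
Longitude field H = 7; −1 → 6 = G.
Latitude square 8; +1 → 9.

GP99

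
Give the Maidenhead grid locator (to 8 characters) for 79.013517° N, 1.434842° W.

Offset from 180°W / 90°S: lon 178.56516°, lat 169.01352°.
Field (20°×10°, letters A–R): 178.56516/20 → 8 → I, 169.01352/10 → 16 → Q; chars IQ.
Square (2°×1°, digits 0–9): 18.56516/2 → 9, 9.01352/1 → 9; chars 99.
Subsquare (5′×2.5′, letters a–x): 0.56516/0.0833333 → 6 → g, 0.01352/0.0416667 → 0 → a; chars ga.
Extended square (30″×15″, digits 0–9): 0.06516/0.00833333 → 7, 0.01352/0.00416667 → 3; chars 73.

IQ99ga73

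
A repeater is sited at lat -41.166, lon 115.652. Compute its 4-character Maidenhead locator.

OE78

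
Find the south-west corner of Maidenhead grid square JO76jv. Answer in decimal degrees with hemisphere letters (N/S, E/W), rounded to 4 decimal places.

Field J=9, O=14: +9·20° lon, +14·10° lat → SW at lon 0°, lat 50°.
Square 7, 6: +7·2° lon, +6·1° lat → SW at lon 14°, lat 56°.
Subsquare j=9, v=21: +9·0.0833333° lon, +21·0.0416667° lat → SW at lon 14.75°, lat 56.875°.
latitude 56.8750° N, longitude 14.7500° E.

56.8750° N, 14.7500° E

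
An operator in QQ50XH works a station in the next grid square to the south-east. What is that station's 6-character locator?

QQ60ag

Longitude subsquare x = 23; +1 → 24, wraps to 0 = a, carry into square.
Longitude square 5; +1 → 6.
Latitude subsquare h = 7; −1 → 6 = g.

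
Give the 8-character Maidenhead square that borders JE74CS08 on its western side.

JE74bs98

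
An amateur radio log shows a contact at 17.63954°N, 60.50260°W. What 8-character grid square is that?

FK97rp93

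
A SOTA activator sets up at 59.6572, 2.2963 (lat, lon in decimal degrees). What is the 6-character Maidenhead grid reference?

Shift to the Maidenhead origin (180°W, 90°S): lon 182.2963, lat 149.6572.
Field: lon ⌊182.2963/20⌋ = 9 → J; lat ⌊149.6572/10⌋ = 14 → O.
Square: lon ⌊2.2963/2⌋ = 1; lat ⌊9.6572/1⌋ = 9.
Subsquare: lon ⌊0.2963/0.0833333⌋ = 3 → d; lat ⌊0.6572/0.0416667⌋ = 15 → p.

JO19dp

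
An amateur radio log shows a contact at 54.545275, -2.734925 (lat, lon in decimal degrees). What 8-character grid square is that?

Offset from 180°W / 90°S: lon 177.26507°, lat 144.54528°.
Field (20°×10°, letters A–R): lon ⌊177.26507/20⌋ = 8 → I; lat ⌊144.54528/10⌋ = 14 → O.
Square (2°×1°, digits 0–9): lon ⌊17.26507/2⌋ = 8; lat ⌊4.54528/1⌋ = 4.
Subsquare (5′×2.5′, letters a–x): lon ⌊1.26507/0.0833333⌋ = 15 → p; lat ⌊0.54528/0.0416667⌋ = 13 → n.
Extended square (30″×15″, digits 0–9): lon ⌊0.01507/0.00833333⌋ = 1; lat ⌊0.00361/0.00416667⌋ = 0.

IO84pn10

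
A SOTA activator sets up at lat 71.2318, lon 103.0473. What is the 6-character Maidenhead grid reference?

Offset from 180°W / 90°S: lon 283.0473°, lat 161.2318°.
Field: 283.0473/20 → 14 → O, 161.2318/10 → 16 → Q; chars OQ.
Square: 3.0473/2 → 1, 1.2318/1 → 1; chars 11.
Subsquare: 1.0473/0.0833333 → 12 → m, 0.2318/0.0416667 → 5 → f; chars mf.

OQ11mf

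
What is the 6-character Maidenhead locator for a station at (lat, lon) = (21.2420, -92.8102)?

EL31of

Shift to the Maidenhead origin (180°W, 90°S): lon 87.1898, lat 111.2420.
Field: lon ⌊87.1898/20⌋ = 4 → E; lat ⌊111.2420/10⌋ = 11 → L.
Square: lon ⌊7.1898/2⌋ = 3; lat ⌊1.2420/1⌋ = 1.
Subsquare: lon ⌊1.1898/0.0833333⌋ = 14 → o; lat ⌊0.2420/0.0416667⌋ = 5 → f.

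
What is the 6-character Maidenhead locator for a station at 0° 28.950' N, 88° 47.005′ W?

EJ50ol

Offset from 180°W / 90°S: lon 91.2166°, lat 90.4825°.
Field (20°×10°, letters A–R): 91.2166/20 → 4 → E, 90.4825/10 → 9 → J; chars EJ.
Square (2°×1°, digits 0–9): 11.2166/2 → 5, 0.4825/1 → 0; chars 50.
Subsquare (5′×2.5′, letters a–x): 1.2166/0.0833333 → 14 → o, 0.4825/0.0416667 → 11 → l; chars ol.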